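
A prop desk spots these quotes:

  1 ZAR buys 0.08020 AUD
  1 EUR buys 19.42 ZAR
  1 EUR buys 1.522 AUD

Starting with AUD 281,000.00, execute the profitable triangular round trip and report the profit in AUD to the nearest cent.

Profit: AUD 6,551.25

Profitable loop is AUD → EUR → ZAR → AUD:
AUD 281,000.00 ÷ 1.522 = EUR 184,625.49
EUR 184,625.49 × 19.42 = ZAR 3,585,427.07
ZAR 3,585,427.07 × 0.08020 = AUD 287,551.25
Profit = AUD 287,551.25 − AUD 281,000.00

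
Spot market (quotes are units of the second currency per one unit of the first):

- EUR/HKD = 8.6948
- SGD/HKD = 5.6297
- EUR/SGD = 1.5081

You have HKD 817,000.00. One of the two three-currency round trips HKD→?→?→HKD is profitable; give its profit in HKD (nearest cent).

Profit: HKD 19,693.24

Profitable loop is HKD → SGD → EUR → HKD:
HKD 817,000.00 ÷ 5.6297 = SGD 145,123.19
SGD 145,123.19 ÷ 1.5081 = EUR 96,229.15
EUR 96,229.15 × 8.6948 = HKD 836,693.24
Profit = HKD 836,693.24 − HKD 817,000.00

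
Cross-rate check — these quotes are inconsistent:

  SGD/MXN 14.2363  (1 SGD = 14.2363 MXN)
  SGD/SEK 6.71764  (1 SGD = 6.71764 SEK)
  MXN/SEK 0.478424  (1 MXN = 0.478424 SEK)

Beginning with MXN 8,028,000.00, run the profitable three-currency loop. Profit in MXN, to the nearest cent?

Profitable loop is MXN → SEK → SGD → MXN:
MXN 8,028,000.00 × 0.478424 = SEK 3,840,787.87
SEK 3,840,787.87 ÷ 6.71764 = SGD 571,746.61
SGD 571,746.61 × 14.2363 = MXN 8,139,556.21
Profit = MXN 8,139,556.21 − MXN 8,028,000.00

Profit: MXN 111,556.21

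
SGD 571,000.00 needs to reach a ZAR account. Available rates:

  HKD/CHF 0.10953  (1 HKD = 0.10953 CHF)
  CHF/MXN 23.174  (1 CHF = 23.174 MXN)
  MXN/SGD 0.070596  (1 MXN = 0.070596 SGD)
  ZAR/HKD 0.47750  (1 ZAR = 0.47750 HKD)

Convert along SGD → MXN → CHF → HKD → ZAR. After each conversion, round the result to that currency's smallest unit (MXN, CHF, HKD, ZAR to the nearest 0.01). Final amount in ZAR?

SGD 571,000.00 ÷ 0.070596 = MXN 8,088,276.96
MXN 8,088,276.96 ÷ 23.174 = CHF 349,023.77
CHF 349,023.77 ÷ 0.10953 = HKD 3,186,558.66
HKD 3,186,558.66 ÷ 0.47750 = ZAR 6,673,421.28

ZAR 6,673,421.28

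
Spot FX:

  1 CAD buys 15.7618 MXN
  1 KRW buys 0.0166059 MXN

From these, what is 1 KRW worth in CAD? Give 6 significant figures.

KRW/CAD = 0.00105355

1 KRW × 0.0166059 = 0.0166059 MXN
0.0166059 MXN ÷ 15.7618 = 0.00105355 CAD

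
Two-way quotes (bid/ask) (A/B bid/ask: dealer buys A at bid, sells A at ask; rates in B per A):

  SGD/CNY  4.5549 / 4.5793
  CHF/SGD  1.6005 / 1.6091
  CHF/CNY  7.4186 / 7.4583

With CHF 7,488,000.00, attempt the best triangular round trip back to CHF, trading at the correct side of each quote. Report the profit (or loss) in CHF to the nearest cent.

Best loop CHF → CNY → SGD → CHF:
CHF 7,488,000.00 × 7.4186 (sell CHF at bid) = CNY 55,550,476.80
CNY 55,550,476.80 ÷ 4.5793 (buy SGD at ask) = SGD 12,130,779.11
SGD 12,130,779.11 ÷ 1.6091 (buy CHF at ask) = CHF 7,538,859.68

Net profit: CHF 50,859.68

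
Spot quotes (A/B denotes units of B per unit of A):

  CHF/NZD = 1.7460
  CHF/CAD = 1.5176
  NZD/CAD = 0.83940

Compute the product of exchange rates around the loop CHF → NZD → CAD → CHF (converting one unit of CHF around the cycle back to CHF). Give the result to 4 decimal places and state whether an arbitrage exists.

Around CHF → NZD → CAD → CHF: 1 × 1.7460 × 0.83940 ÷ 1.5176 = 0.965730
Product < 1; profitable direction is CHF → CAD → NZD → CHF.

0.9657 (arbitrage exists)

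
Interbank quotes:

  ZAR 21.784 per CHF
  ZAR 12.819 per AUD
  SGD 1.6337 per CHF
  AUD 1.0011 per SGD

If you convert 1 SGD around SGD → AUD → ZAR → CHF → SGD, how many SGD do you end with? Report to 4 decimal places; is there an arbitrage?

Around SGD → AUD → ZAR → CHF → SGD: 1 × 1.0011 × 12.819 ÷ 21.784 × 1.6337 = 0.962424
Product < 1; profitable direction is SGD → CHF → ZAR → AUD → SGD.

0.9624 (arbitrage exists)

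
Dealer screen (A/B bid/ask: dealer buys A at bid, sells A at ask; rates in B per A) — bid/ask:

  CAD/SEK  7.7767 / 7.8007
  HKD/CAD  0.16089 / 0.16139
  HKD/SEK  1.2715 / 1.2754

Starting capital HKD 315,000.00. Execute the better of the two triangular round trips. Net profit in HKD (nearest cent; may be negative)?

Net profit: HKD 3,138.86

Best loop HKD → SEK → CAD → HKD:
HKD 315,000.00 × 1.2715 (sell HKD at bid) = SEK 400,522.50
SEK 400,522.50 ÷ 7.8007 (buy CAD at ask) = CAD 51,344.43
CAD 51,344.43 ÷ 0.16139 (buy HKD at ask) = HKD 318,138.86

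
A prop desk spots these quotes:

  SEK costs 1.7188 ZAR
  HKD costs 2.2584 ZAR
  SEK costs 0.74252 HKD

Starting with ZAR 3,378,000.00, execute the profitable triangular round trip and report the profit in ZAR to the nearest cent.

Profit: ZAR 84,389.88

Profitable loop is ZAR → HKD → SEK → ZAR:
ZAR 3,378,000.00 ÷ 2.2584 = HKD 1,495,749.20
HKD 1,495,749.20 ÷ 0.74252 = SEK 2,014,422.78
SEK 2,014,422.78 × 1.7188 = ZAR 3,462,389.88
Profit = ZAR 3,462,389.88 − ZAR 3,378,000.00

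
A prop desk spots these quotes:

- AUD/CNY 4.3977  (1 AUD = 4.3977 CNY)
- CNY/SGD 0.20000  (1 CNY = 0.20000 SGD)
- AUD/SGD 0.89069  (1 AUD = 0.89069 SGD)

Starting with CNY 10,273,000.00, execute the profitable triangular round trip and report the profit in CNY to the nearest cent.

Profit: CNY 130,231.66

Profitable loop is CNY → AUD → SGD → CNY:
CNY 10,273,000.00 ÷ 4.3977 = AUD 2,335,993.81
AUD 2,335,993.81 × 0.89069 = SGD 2,080,646.33
SGD 2,080,646.33 ÷ 0.20000 = CNY 10,403,231.66
Profit = CNY 10,403,231.66 − CNY 10,273,000.00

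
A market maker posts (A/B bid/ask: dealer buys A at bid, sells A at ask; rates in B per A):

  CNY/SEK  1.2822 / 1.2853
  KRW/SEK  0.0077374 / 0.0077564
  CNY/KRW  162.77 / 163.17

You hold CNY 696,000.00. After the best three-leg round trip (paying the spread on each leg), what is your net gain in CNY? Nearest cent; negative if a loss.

Net profit: CNY 9,122.38

Best loop CNY → SEK → KRW → CNY:
CNY 696,000.00 × 1.2822 (sell CNY at bid) = SEK 892,411.20
SEK 892,411.20 ÷ 0.0077564 (buy KRW at ask) = KRW 115,054,819
KRW 115,054,819 ÷ 163.17 (buy CNY at ask) = CNY 705,122.38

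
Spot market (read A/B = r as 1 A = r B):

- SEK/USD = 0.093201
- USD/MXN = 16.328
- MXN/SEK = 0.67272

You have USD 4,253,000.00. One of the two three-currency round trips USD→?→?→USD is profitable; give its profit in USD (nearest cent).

Profit: USD 100,948.48

Profitable loop is USD → MXN → SEK → USD:
USD 4,253,000.00 × 16.328 = MXN 69,442,984.00
MXN 69,442,984.00 × 0.67272 = SEK 46,715,684.20
SEK 46,715,684.20 × 0.093201 = USD 4,353,948.48
Profit = USD 4,353,948.48 − USD 4,253,000.00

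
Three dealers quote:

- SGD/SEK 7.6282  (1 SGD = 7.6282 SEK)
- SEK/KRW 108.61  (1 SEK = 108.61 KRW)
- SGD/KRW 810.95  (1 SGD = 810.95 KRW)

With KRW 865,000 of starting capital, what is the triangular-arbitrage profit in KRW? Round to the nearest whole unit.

Profitable loop is KRW → SGD → SEK → KRW:
KRW 865,000 ÷ 810.95 = SGD 1,066.65
SGD 1,066.65 × 7.6282 = SEK 8,136.62
SEK 8,136.62 × 108.61 = KRW 883,718
Profit = KRW 883,718 − KRW 865,000

Profit: KRW 18,718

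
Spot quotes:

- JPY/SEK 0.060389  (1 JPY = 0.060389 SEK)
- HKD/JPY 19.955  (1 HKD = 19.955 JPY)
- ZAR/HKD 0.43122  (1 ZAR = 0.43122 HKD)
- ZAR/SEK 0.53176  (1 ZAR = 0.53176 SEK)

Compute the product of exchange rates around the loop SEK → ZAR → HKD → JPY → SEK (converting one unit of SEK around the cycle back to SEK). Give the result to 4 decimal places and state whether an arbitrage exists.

0.9772 (arbitrage exists)

Around SEK → ZAR → HKD → JPY → SEK: 1 ÷ 0.53176 × 0.43122 × 19.955 × 0.060389 = 0.977221
Product < 1; profitable direction is SEK → JPY → HKD → ZAR → SEK.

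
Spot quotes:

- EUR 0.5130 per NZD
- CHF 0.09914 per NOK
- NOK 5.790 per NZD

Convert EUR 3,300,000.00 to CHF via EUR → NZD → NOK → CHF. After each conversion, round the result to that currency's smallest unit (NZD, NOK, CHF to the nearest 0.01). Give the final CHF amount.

EUR 3,300,000.00 ÷ 0.5130 = NZD 6,432,748.54
NZD 6,432,748.54 × 5.790 = NOK 37,245,614.05
NOK 37,245,614.05 × 0.09914 = CHF 3,692,530.18

CHF 3,692,530.18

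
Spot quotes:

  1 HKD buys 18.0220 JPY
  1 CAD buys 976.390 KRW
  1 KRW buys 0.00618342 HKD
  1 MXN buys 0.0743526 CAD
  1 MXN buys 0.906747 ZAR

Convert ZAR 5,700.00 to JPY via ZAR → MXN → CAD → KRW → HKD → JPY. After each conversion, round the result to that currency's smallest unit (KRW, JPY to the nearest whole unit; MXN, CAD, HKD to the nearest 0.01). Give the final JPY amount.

JPY 50,856

ZAR 5,700.00 ÷ 0.906747 = MXN 6,286.21
MXN 6,286.21 × 0.0743526 = CAD 467.40
CAD 467.40 × 976.390 = KRW 456,365
KRW 456,365 × 0.00618342 = HKD 2,821.90
HKD 2,821.90 × 18.0220 = JPY 50,856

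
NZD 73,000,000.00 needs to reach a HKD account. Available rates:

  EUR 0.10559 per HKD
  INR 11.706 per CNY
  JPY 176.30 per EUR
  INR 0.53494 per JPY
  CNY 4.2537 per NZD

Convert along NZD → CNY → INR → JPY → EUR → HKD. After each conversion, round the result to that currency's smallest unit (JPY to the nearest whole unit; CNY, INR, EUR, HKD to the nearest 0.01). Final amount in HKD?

NZD 73,000,000.00 × 4.2537 = CNY 310,520,100.00
CNY 310,520,100.00 × 11.706 = INR 3,634,948,290.60
INR 3,634,948,290.60 ÷ 0.53494 = JPY 6,795,057,933
JPY 6,795,057,933 ÷ 176.30 = EUR 38,542,586.12
EUR 38,542,586.12 ÷ 0.10559 = HKD 365,021,177.38

HKD 365,021,177.38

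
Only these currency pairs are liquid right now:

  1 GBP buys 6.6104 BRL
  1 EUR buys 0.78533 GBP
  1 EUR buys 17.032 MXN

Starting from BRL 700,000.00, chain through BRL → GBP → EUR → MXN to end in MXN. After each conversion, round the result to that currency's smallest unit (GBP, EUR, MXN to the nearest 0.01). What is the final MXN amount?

MXN 2,296,591.47

BRL 700,000.00 ÷ 6.6104 = GBP 105,893.74
GBP 105,893.74 ÷ 0.78533 = EUR 134,839.80
EUR 134,839.80 × 17.032 = MXN 2,296,591.47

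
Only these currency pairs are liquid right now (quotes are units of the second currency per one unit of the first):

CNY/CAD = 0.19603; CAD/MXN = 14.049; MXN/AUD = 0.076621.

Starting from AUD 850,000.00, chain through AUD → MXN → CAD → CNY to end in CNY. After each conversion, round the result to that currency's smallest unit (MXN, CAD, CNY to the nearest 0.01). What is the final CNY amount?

CNY 4,028,127.02

AUD 850,000.00 ÷ 0.076621 = MXN 11,093,564.43
MXN 11,093,564.43 ÷ 14.049 = CAD 789,633.74
CAD 789,633.74 ÷ 0.19603 = CNY 4,028,127.02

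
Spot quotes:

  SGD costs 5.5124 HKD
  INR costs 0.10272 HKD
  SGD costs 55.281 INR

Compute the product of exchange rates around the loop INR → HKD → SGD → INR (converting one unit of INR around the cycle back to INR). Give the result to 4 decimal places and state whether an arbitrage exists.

Around INR → HKD → SGD → INR: 1 × 0.10272 ÷ 5.5124 × 55.281 = 1.030126
Product > 1; profitable direction is INR → HKD → SGD → INR.

1.0301 (arbitrage exists)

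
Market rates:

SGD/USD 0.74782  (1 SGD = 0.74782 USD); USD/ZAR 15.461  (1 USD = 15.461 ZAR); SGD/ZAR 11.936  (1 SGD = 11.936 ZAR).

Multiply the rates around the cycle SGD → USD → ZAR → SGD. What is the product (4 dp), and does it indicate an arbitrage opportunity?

Around SGD → USD → ZAR → SGD: 1 × 0.74782 × 15.461 ÷ 11.936 = 0.968670
Product < 1; profitable direction is SGD → ZAR → USD → SGD.

0.9687 (arbitrage exists)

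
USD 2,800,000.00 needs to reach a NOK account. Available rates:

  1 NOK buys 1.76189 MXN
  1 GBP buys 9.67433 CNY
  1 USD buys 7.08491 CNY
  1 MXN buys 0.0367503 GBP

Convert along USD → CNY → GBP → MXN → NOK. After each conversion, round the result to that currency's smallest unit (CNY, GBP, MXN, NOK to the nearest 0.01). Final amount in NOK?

USD 2,800,000.00 × 7.08491 = CNY 19,837,748.00
CNY 19,837,748.00 ÷ 9.67433 = GBP 2,050,555.23
GBP 2,050,555.23 ÷ 0.0367503 = MXN 55,796,965.74
MXN 55,796,965.74 ÷ 1.76189 = NOK 31,668,813.46

NOK 31,668,813.46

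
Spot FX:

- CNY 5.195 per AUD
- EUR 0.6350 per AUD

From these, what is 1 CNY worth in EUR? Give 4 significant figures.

1 CNY ÷ 5.195 = 0.192493 AUD
0.192493 AUD × 0.6350 = 0.122233 EUR

CNY/EUR = 0.1222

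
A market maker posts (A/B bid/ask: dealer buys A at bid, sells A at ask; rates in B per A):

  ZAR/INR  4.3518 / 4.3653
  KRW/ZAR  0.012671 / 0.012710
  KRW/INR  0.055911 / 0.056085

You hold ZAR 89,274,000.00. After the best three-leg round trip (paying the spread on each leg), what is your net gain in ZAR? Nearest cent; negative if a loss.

Best loop ZAR → KRW → INR → ZAR:
ZAR 89,274,000.00 ÷ 0.012710 (buy KRW at ask) = KRW 7,023,918,175
KRW 7,023,918,175 × 0.055911 (sell KRW at bid) = INR 392,714,289.06
INR 392,714,289.06 ÷ 4.3653 (buy ZAR at ask) = ZAR 89,962,726.29

Net profit: ZAR 688,726.29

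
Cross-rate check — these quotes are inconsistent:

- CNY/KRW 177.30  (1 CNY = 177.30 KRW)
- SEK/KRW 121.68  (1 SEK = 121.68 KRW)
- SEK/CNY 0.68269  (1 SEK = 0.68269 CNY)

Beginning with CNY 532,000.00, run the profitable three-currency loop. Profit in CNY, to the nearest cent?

Profit: CNY 2,808.81

Profitable loop is CNY → SEK → KRW → CNY:
CNY 532,000.00 ÷ 0.68269 = SEK 779,270.24
SEK 779,270.24 × 121.68 = KRW 94,821,603
KRW 94,821,603 ÷ 177.30 = CNY 534,808.81
Profit = CNY 534,808.81 − CNY 532,000.00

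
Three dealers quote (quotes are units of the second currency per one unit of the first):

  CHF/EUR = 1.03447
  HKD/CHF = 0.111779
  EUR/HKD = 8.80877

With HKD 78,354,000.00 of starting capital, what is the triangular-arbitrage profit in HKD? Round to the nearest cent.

Profit: HKD 1,455,495.10

Profitable loop is HKD → CHF → EUR → HKD:
HKD 78,354,000.00 × 0.111779 = CHF 8,758,331.77
CHF 8,758,331.77 × 1.03447 = EUR 9,060,231.46
EUR 9,060,231.46 × 8.80877 = HKD 79,809,495.10
Profit = HKD 79,809,495.10 − HKD 78,354,000.00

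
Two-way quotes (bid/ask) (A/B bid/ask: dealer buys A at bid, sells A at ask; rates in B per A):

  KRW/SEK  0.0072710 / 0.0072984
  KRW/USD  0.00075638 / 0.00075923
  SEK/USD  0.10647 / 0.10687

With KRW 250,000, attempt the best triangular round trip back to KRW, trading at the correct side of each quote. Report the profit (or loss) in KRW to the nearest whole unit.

Net profit: KRW 4,911

Best loop KRW → SEK → USD → KRW:
KRW 250,000 × 0.0072710 (sell KRW at bid) = SEK 1,817.75
SEK 1,817.75 × 0.10647 (sell SEK at bid) = USD 193.54
USD 193.54 ÷ 0.00075923 (buy KRW at ask) = KRW 254,911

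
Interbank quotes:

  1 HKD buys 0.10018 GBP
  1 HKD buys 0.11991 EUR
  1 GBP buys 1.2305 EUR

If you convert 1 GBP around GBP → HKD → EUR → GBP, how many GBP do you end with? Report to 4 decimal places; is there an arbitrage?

Around GBP → HKD → EUR → GBP: 1 ÷ 0.10018 × 0.11991 ÷ 1.2305 = 0.972731
Product < 1; profitable direction is GBP → EUR → HKD → GBP.

0.9727 (arbitrage exists)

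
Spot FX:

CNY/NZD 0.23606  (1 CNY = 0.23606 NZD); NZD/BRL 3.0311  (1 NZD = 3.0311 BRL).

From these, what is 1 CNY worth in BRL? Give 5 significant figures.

1 CNY × 0.23606 = 0.23606 NZD
0.23606 NZD × 3.0311 = 0.715521 BRL

CNY/BRL = 0.71552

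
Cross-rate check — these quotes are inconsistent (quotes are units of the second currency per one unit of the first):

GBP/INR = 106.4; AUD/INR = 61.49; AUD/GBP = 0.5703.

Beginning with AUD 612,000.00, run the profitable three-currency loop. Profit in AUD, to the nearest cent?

Profit: AUD 8,170.23

Profitable loop is AUD → INR → GBP → AUD:
AUD 612,000.00 × 61.49 = INR 37,631,880.00
INR 37,631,880.00 ÷ 106.4 = GBP 353,683.08
GBP 353,683.08 ÷ 0.5703 = AUD 620,170.23
Profit = AUD 620,170.23 − AUD 612,000.00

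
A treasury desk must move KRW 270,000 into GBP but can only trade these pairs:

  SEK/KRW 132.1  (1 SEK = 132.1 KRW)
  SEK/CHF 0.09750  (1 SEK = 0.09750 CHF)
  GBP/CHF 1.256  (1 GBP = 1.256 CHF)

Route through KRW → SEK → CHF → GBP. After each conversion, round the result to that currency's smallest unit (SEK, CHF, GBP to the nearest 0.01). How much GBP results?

GBP 158.66

KRW 270,000 ÷ 132.1 = SEK 2,043.91
SEK 2,043.91 × 0.09750 = CHF 199.28
CHF 199.28 ÷ 1.256 = GBP 158.66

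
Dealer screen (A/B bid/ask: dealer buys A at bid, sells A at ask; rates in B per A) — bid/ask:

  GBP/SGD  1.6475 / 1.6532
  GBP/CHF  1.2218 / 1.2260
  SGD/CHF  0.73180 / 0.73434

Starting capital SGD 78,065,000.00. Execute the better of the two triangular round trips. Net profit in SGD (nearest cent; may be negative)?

Net profit: SGD 500,866.21

Best loop SGD → GBP → CHF → SGD:
SGD 78,065,000.00 ÷ 1.6532 (buy GBP at ask) = GBP 47,220,541.98
GBP 47,220,541.98 × 1.2218 (sell GBP at bid) = CHF 57,694,058.19
CHF 57,694,058.19 ÷ 0.73434 (buy SGD at ask) = SGD 78,565,866.21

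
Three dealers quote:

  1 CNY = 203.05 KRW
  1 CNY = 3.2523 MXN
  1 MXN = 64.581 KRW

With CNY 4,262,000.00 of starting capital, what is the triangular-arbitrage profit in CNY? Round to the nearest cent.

Profitable loop is CNY → MXN → KRW → CNY:
CNY 4,262,000.00 × 3.2523 = MXN 13,861,302.60
MXN 13,861,302.60 × 64.581 = KRW 895,176,783
KRW 895,176,783 ÷ 203.05 = CNY 4,408,651.97
Profit = CNY 4,408,651.97 − CNY 4,262,000.00

Profit: CNY 146,651.97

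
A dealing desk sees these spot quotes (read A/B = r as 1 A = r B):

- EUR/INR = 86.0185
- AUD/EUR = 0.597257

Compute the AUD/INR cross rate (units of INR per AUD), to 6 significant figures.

AUD/INR = 51.3752

1 AUD × 0.597257 = 0.597257 EUR
0.597257 EUR × 86.0185 = 51.3752 INR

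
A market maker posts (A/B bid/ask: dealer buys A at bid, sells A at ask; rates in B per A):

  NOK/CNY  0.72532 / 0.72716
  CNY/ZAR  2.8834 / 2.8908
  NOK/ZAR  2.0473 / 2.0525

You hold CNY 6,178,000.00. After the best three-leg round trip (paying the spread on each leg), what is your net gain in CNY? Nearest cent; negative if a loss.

Best loop CNY → ZAR → NOK → CNY:
CNY 6,178,000.00 × 2.8834 (sell CNY at bid) = ZAR 17,813,645.20
ZAR 17,813,645.20 ÷ 2.0525 (buy NOK at ask) = NOK 8,678,998.88
NOK 8,678,998.88 × 0.72532 (sell NOK at bid) = CNY 6,295,051.47

Net profit: CNY 117,051.47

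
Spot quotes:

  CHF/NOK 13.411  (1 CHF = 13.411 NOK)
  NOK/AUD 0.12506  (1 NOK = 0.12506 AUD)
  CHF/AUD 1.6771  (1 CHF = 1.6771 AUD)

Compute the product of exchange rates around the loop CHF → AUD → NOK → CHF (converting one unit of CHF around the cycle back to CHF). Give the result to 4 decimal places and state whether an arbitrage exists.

1.0000 (no arbitrage)

Around CHF → AUD → NOK → CHF: 1 × 1.6771 ÷ 0.12506 ÷ 13.411 = 0.999953
Product ≈ 1 (deviation 0.005%, within rounding noise).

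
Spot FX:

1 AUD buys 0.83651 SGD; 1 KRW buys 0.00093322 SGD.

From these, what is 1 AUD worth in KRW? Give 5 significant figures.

AUD/KRW = 896.37

1 AUD × 0.83651 = 0.83651 SGD
0.83651 SGD ÷ 0.00093322 = 896.37 KRW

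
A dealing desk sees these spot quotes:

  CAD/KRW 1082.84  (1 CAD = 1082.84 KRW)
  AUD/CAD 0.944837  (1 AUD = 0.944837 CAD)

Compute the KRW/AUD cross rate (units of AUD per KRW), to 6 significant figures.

KRW/AUD = 0.000977415

1 KRW ÷ 1082.84 = 0.000923497 CAD
0.000923497 CAD ÷ 0.944837 = 0.000977415 AUD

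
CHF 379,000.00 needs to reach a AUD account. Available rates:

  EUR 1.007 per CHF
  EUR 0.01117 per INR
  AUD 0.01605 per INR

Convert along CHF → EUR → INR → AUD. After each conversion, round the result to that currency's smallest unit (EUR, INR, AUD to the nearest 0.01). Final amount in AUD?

CHF 379,000.00 × 1.007 = EUR 381,653.00
EUR 381,653.00 ÷ 0.01117 = INR 34,167,681.29
INR 34,167,681.29 × 0.01605 = AUD 548,391.28

AUD 548,391.28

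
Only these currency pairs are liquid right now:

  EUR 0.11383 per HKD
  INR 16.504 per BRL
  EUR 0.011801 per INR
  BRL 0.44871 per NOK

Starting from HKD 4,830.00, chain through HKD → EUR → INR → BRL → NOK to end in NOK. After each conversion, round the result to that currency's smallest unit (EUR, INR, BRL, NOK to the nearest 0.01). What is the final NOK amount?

NOK 6,291.17

HKD 4,830.00 × 0.11383 = EUR 549.80
EUR 549.80 ÷ 0.011801 = INR 46,589.27
INR 46,589.27 ÷ 16.504 = BRL 2,822.91
BRL 2,822.91 ÷ 0.44871 = NOK 6,291.17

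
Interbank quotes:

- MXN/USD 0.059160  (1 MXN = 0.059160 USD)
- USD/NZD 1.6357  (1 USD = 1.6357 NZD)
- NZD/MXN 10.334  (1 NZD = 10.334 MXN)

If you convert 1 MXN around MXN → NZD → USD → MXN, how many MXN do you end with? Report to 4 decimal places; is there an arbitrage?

1.0000 (no arbitrage)

Around MXN → NZD → USD → MXN: 1 ÷ 10.334 ÷ 1.6357 ÷ 0.059160 = 0.999999
Product ≈ 1 (deviation 0.000%, within rounding noise).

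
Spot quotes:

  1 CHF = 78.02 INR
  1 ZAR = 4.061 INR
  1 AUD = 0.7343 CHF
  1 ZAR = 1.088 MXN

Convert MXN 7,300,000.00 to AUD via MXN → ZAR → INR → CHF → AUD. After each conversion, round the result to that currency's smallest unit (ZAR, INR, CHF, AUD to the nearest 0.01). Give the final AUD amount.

MXN 7,300,000.00 ÷ 1.088 = ZAR 6,709,558.82
ZAR 6,709,558.82 × 4.061 = INR 27,247,518.37
INR 27,247,518.37 ÷ 78.02 = CHF 349,237.61
CHF 349,237.61 ÷ 0.7343 = AUD 475,606.17

AUD 475,606.17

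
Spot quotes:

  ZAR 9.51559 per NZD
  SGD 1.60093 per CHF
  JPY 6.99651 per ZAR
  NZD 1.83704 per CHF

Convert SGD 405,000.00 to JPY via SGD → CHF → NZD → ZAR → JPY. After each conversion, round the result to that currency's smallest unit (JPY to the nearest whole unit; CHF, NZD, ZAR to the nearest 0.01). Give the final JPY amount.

SGD 405,000.00 ÷ 1.60093 = CHF 252,977.96
CHF 252,977.96 × 1.83704 = NZD 464,730.63
NZD 464,730.63 × 9.51559 = ZAR 4,422,186.14
ZAR 4,422,186.14 × 6.99651 = JPY 30,939,870

JPY 30,939,870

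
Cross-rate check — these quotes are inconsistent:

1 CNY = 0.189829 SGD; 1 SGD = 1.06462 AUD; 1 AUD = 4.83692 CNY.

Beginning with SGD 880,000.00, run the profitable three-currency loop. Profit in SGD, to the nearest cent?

Profitable loop is SGD → CNY → AUD → SGD:
SGD 880,000.00 ÷ 0.189829 = CNY 4,635,751.12
CNY 4,635,751.12 ÷ 4.83692 = AUD 958,409.72
AUD 958,409.72 ÷ 1.06462 = SGD 900,236.44
Profit = SGD 900,236.44 − SGD 880,000.00

Profit: SGD 20,236.44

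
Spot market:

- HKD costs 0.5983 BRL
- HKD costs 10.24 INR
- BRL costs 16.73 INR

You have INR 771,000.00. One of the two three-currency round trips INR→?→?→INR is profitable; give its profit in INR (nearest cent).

Profit: INR 17,750.03

Profitable loop is INR → BRL → HKD → INR:
INR 771,000.00 ÷ 16.73 = BRL 46,084.88
BRL 46,084.88 ÷ 0.5983 = HKD 77,026.37
HKD 77,026.37 × 10.24 = INR 788,750.03
Profit = INR 788,750.03 − INR 771,000.00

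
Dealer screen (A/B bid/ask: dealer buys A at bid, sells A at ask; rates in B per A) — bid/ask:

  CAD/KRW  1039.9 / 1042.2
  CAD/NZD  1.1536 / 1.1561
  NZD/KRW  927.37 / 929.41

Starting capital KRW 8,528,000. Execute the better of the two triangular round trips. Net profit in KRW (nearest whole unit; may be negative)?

Net profit: KRW 225,957

Best loop KRW → CAD → NZD → KRW:
KRW 8,528,000 ÷ 1042.2 (buy CAD at ask) = CAD 8,182.69
CAD 8,182.69 × 1.1536 (sell CAD at bid) = NZD 9,439.55
NZD 9,439.55 × 927.37 (sell NZD at bid) = KRW 8,753,957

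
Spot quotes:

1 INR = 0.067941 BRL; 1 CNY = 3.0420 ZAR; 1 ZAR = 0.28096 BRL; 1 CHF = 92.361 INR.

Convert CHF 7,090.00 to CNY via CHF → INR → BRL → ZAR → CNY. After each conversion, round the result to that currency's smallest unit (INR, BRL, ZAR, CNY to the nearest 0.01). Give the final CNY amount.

CHF 7,090.00 × 92.361 = INR 654,839.49
INR 654,839.49 × 0.067941 = BRL 44,490.45
BRL 44,490.45 ÷ 0.28096 = ZAR 158,351.54
ZAR 158,351.54 ÷ 3.0420 = CNY 52,055.08

CNY 52,055.08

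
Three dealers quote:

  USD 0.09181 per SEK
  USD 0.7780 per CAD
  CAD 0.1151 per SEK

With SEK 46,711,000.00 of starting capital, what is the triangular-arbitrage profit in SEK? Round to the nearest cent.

Profit: SEK 1,180,035.96

Profitable loop is SEK → USD → CAD → SEK:
SEK 46,711,000.00 × 0.09181 = USD 4,288,536.91
USD 4,288,536.91 ÷ 0.7780 = CAD 5,512,258.24
CAD 5,512,258.24 ÷ 0.1151 = SEK 47,891,035.96
Profit = SEK 47,891,035.96 − SEK 46,711,000.00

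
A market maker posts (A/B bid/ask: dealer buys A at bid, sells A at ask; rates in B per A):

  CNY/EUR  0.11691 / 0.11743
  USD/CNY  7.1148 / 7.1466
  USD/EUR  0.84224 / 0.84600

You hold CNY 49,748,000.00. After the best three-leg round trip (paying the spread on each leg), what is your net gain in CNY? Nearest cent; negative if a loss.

Best loop CNY → USD → EUR → CNY:
CNY 49,748,000.00 ÷ 7.1466 (buy USD at ask) = USD 6,961,072.40
USD 6,961,072.40 × 0.84224 (sell USD at bid) = EUR 5,862,893.62
EUR 5,862,893.62 ÷ 0.11743 (buy CNY at ask) = CNY 49,926,710.52

Net profit: CNY 178,710.52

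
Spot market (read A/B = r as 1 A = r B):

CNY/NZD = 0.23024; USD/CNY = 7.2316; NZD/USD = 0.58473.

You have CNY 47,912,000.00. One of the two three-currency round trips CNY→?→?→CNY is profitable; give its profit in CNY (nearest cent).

Profit: CNY 1,300,310.01

Profitable loop is CNY → USD → NZD → CNY:
CNY 47,912,000.00 ÷ 7.2316 = USD 6,625,366.45
USD 6,625,366.45 ÷ 0.58473 = NZD 11,330,642.26
NZD 11,330,642.26 ÷ 0.23024 = CNY 49,212,310.01
Profit = CNY 49,212,310.01 − CNY 47,912,000.00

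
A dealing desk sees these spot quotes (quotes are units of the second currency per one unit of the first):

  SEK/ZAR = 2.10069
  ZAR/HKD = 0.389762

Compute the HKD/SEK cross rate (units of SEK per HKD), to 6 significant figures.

HKD/SEK = 1.22135

1 HKD ÷ 0.389762 = 2.56567 ZAR
2.56567 ZAR ÷ 2.10069 = 1.22135 SEK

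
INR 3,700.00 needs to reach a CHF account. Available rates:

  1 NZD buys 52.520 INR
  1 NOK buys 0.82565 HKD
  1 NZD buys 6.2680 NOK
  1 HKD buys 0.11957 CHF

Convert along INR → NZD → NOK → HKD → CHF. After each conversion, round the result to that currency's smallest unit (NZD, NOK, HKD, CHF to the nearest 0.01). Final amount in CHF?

CHF 43.59

INR 3,700.00 ÷ 52.520 = NZD 70.45
NZD 70.45 × 6.2680 = NOK 441.58
NOK 441.58 × 0.82565 = HKD 364.59
HKD 364.59 × 0.11957 = CHF 43.59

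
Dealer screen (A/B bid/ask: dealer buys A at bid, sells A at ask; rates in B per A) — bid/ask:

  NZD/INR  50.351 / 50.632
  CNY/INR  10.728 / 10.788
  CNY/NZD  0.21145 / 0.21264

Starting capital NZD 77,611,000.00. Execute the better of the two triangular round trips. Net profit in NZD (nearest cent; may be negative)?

Best loop NZD → CNY → INR → NZD:
NZD 77,611,000.00 ÷ 0.21264 (buy CNY at ask) = CNY 364,987,772.76
CNY 364,987,772.76 × 10.728 (sell CNY at bid) = INR 3,915,588,826.19
INR 3,915,588,826.19 ÷ 50.632 (buy NZD at ask) = NZD 77,334,271.33

Net result: NZD -276,728.67 (no profitable arbitrage after spreads)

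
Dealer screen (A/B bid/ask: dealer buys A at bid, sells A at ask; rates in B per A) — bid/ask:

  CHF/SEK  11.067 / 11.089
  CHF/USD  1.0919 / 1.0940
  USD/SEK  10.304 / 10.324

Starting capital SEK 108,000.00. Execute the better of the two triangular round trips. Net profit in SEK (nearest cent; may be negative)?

Net profit: SEK 1,577.17

Best loop SEK → CHF → USD → SEK:
SEK 108,000.00 ÷ 11.089 (buy CHF at ask) = CHF 9,739.38
CHF 9,739.38 × 1.0919 (sell CHF at bid) = USD 10,634.43
USD 10,634.43 × 10.304 (sell USD at bid) = SEK 109,577.17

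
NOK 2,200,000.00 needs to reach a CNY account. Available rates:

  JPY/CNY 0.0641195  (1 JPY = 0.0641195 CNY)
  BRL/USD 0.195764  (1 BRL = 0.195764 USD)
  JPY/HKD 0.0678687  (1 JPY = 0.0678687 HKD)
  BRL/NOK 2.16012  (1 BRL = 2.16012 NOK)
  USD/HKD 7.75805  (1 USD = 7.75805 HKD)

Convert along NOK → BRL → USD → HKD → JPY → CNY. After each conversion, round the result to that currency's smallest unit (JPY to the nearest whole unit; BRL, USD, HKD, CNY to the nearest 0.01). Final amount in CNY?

CNY 1,461,338.42

NOK 2,200,000.00 ÷ 2.16012 = BRL 1,018,461.94
BRL 1,018,461.94 × 0.195764 = USD 199,378.18
USD 199,378.18 × 7.75805 = HKD 1,546,785.89
HKD 1,546,785.89 ÷ 0.0678687 = JPY 22,790,858
JPY 22,790,858 × 0.0641195 = CNY 1,461,338.42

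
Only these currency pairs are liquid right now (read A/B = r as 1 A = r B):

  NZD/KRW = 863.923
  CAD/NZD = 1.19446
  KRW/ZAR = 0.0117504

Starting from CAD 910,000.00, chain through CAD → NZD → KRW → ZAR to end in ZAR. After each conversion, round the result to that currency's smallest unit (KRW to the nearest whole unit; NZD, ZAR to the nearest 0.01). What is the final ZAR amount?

CAD 910,000.00 × 1.19446 = NZD 1,086,958.60
NZD 1,086,958.60 × 863.923 = KRW 939,048,535
KRW 939,048,535 × 0.0117504 = ZAR 11,034,195.91

ZAR 11,034,195.91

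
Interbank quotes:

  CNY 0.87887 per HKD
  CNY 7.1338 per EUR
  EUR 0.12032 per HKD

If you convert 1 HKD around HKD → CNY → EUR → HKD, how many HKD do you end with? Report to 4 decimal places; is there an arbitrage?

1.0239 (arbitrage exists)

Around HKD → CNY → EUR → HKD: 1 × 0.87887 ÷ 7.1338 ÷ 0.12032 = 1.023920
Product > 1; profitable direction is HKD → CNY → EUR → HKD.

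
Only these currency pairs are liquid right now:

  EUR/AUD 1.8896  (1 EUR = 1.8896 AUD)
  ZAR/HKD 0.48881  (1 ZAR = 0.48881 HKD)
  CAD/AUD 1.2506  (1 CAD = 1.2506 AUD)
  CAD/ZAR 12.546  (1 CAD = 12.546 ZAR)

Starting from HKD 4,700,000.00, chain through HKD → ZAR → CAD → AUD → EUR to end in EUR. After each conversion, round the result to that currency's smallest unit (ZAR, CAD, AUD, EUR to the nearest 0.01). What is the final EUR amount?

HKD 4,700,000.00 ÷ 0.48881 = ZAR 9,615,187.91
ZAR 9,615,187.91 ÷ 12.546 = CAD 766,394.70
CAD 766,394.70 × 1.2506 = AUD 958,453.21
AUD 958,453.21 ÷ 1.8896 = EUR 507,225.45

EUR 507,225.45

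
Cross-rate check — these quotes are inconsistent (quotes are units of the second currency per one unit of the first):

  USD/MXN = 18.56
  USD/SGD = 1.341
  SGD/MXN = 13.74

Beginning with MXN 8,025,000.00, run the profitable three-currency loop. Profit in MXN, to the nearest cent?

Profitable loop is MXN → SGD → USD → MXN:
MXN 8,025,000.00 ÷ 13.74 = SGD 584,061.14
SGD 584,061.14 ÷ 1.341 = USD 435,541.49
USD 435,541.49 × 18.56 = MXN 8,083,650.02
Profit = MXN 8,083,650.02 − MXN 8,025,000.00

Profit: MXN 58,650.02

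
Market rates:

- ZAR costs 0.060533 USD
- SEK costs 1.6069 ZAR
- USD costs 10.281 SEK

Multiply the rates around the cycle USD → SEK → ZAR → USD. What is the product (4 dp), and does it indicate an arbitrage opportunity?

1.0000 (no arbitrage)

Around USD → SEK → ZAR → USD: 1 × 10.281 × 1.6069 × 0.060533 = 1.000038
Product ≈ 1 (deviation 0.004%, within rounding noise).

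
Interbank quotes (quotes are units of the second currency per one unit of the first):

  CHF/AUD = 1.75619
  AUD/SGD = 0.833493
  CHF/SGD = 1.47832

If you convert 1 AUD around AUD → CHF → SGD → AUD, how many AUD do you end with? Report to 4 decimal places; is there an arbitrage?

1.0099 (arbitrage exists)

Around AUD → CHF → SGD → AUD: 1 ÷ 1.75619 × 1.47832 ÷ 0.833493 = 1.009939
Product > 1; profitable direction is AUD → CHF → SGD → AUD.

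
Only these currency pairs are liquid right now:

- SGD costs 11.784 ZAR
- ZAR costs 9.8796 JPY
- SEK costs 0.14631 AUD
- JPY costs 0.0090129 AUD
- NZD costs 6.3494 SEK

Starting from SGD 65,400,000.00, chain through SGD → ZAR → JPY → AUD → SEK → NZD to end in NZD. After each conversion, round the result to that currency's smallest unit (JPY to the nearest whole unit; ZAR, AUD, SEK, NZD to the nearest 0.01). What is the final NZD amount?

NZD 73,869,931.83

SGD 65,400,000.00 × 11.784 = ZAR 770,673,600.00
ZAR 770,673,600.00 × 9.8796 = JPY 7,613,946,899
JPY 7,613,946,899 × 0.0090129 = AUD 68,623,742.01
AUD 68,623,742.01 ÷ 0.14631 = SEK 469,029,745.13
SEK 469,029,745.13 ÷ 6.3494 = NZD 73,869,931.83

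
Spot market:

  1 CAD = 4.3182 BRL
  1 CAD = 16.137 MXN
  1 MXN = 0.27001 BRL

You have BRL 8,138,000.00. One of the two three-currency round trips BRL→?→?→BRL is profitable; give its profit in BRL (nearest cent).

Profit: BRL 73,407.03

Profitable loop is BRL → CAD → MXN → BRL:
BRL 8,138,000.00 ÷ 4.3182 = CAD 1,884,581.54
CAD 1,884,581.54 × 16.137 = MXN 30,411,492.29
MXN 30,411,492.29 × 0.27001 = BRL 8,211,407.03
Profit = BRL 8,211,407.03 − BRL 8,138,000.00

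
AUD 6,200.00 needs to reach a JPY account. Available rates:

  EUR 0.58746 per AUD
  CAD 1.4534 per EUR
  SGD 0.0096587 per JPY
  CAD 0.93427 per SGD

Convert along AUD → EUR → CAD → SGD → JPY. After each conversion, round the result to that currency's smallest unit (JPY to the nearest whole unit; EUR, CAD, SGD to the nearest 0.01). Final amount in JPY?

JPY 586,630

AUD 6,200.00 × 0.58746 = EUR 3,642.25
EUR 3,642.25 × 1.4534 = CAD 5,293.65
CAD 5,293.65 ÷ 0.93427 = SGD 5,666.08
SGD 5,666.08 ÷ 0.0096587 = JPY 586,630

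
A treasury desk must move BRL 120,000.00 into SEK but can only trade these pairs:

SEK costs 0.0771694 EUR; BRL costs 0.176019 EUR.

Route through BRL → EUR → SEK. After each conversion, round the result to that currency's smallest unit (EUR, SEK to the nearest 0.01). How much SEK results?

SEK 273,713.16

BRL 120,000.00 × 0.176019 = EUR 21,122.28
EUR 21,122.28 ÷ 0.0771694 = SEK 273,713.16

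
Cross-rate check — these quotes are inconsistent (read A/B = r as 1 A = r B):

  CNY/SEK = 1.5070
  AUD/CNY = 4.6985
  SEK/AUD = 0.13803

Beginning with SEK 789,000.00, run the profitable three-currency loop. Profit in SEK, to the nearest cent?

Profitable loop is SEK → CNY → AUD → SEK:
SEK 789,000.00 ÷ 1.5070 = CNY 523,556.74
CNY 523,556.74 ÷ 4.6985 = AUD 111,430.61
AUD 111,430.61 ÷ 0.13803 = SEK 807,292.71
Profit = SEK 807,292.71 − SEK 789,000.00

Profit: SEK 18,292.71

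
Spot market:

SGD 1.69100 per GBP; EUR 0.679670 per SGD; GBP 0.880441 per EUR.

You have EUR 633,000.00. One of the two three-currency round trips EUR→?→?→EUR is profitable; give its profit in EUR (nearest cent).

Profit: EUR 7,539.15

Profitable loop is EUR → GBP → SGD → EUR:
EUR 633,000.00 × 0.880441 = GBP 557,319.15
GBP 557,319.15 × 1.69100 = SGD 942,426.69
SGD 942,426.69 × 0.679670 = EUR 640,539.15
Profit = EUR 640,539.15 − EUR 633,000.00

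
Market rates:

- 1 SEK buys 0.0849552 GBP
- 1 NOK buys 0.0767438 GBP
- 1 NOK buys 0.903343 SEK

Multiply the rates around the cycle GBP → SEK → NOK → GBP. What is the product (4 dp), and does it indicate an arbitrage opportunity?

1.0000 (no arbitrage)

Around GBP → SEK → NOK → GBP: 1 ÷ 0.0849552 ÷ 0.903343 × 0.0767438 = 1.000001
Product ≈ 1 (deviation 0.000%, within rounding noise).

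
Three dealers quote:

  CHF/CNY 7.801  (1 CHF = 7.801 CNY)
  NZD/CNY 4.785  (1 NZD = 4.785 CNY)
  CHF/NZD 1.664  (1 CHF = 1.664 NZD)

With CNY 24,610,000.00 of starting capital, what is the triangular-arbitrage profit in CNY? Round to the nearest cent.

Profitable loop is CNY → CHF → NZD → CNY:
CNY 24,610,000.00 ÷ 7.801 = CHF 3,154,723.75
CHF 3,154,723.75 × 1.664 = NZD 5,249,460.33
NZD 5,249,460.33 × 4.785 = CNY 25,118,667.66
Profit = CNY 25,118,667.66 − CNY 24,610,000.00

Profit: CNY 508,667.66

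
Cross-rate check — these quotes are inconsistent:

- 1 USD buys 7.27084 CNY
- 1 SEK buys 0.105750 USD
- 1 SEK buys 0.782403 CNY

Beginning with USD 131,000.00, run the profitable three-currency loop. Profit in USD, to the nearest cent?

Profitable loop is USD → SEK → CNY → USD:
USD 131,000.00 ÷ 0.105750 = SEK 1,238,770.69
SEK 1,238,770.69 × 0.782403 = CNY 969,217.90
CNY 969,217.90 ÷ 7.27084 = USD 133,302.05
Profit = USD 133,302.05 − USD 131,000.00

Profit: USD 2,302.05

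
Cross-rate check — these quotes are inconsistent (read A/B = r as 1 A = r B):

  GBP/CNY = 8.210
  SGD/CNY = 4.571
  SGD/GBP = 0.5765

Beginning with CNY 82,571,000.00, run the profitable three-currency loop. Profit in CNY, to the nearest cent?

Profitable loop is CNY → SGD → GBP → CNY:
CNY 82,571,000.00 ÷ 4.571 = SGD 18,064,099.76
SGD 18,064,099.76 × 0.5765 = GBP 10,413,953.51
GBP 10,413,953.51 × 8.210 = CNY 85,498,558.33
Profit = CNY 85,498,558.33 − CNY 82,571,000.00

Profit: CNY 2,927,558.33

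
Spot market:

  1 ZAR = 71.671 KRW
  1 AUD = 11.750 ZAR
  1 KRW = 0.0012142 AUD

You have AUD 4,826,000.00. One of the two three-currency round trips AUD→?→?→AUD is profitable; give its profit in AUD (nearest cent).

Profit: AUD 108,678.66

Profitable loop is AUD → ZAR → KRW → AUD:
AUD 4,826,000.00 × 11.750 = ZAR 56,705,500.00
ZAR 56,705,500.00 × 71.671 = KRW 4,064,139,891
KRW 4,064,139,891 × 0.0012142 = AUD 4,934,678.66
Profit = AUD 4,934,678.66 − AUD 4,826,000.00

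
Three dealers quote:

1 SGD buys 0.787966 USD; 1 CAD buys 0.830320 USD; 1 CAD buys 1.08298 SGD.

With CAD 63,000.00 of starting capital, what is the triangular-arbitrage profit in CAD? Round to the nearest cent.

Profit: CAD 1,747.49

Profitable loop is CAD → SGD → USD → CAD:
CAD 63,000.00 × 1.08298 = SGD 68,227.74
SGD 68,227.74 × 0.787966 = USD 53,761.14
USD 53,761.14 ÷ 0.830320 = CAD 64,747.49
Profit = CAD 64,747.49 − CAD 63,000.00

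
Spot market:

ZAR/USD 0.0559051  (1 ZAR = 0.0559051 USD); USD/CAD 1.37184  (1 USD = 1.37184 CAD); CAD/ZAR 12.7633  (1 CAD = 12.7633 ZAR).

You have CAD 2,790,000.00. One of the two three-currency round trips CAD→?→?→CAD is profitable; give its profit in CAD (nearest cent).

Profit: CAD 60,272.19

Profitable loop is CAD → USD → ZAR → CAD:
CAD 2,790,000.00 ÷ 1.37184 = USD 2,033,764.87
USD 2,033,764.87 ÷ 0.0559051 = ZAR 36,378,879.04
ZAR 36,378,879.04 ÷ 12.7633 = CAD 2,850,272.19
Profit = CAD 2,850,272.19 − CAD 2,790,000.00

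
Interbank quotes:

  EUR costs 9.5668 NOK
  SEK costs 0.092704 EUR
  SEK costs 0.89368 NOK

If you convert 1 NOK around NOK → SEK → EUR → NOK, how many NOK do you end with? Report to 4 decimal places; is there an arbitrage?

Around NOK → SEK → EUR → NOK: 1 ÷ 0.89368 × 0.092704 × 9.5668 = 0.992392
Product < 1; profitable direction is NOK → EUR → SEK → NOK.

0.9924 (arbitrage exists)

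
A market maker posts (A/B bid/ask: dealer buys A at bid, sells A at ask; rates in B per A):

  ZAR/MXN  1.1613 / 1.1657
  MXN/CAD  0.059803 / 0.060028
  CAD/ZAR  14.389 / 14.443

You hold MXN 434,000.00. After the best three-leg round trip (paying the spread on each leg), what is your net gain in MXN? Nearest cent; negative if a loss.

Net result: MXN -301.68 (no profitable arbitrage after spreads)

Best loop MXN → CAD → ZAR → MXN:
MXN 434,000.00 × 0.059803 (sell MXN at bid) = CAD 25,954.50
CAD 25,954.50 × 14.389 (sell CAD at bid) = ZAR 373,459.33
ZAR 373,459.33 × 1.1613 (sell ZAR at bid) = MXN 433,698.32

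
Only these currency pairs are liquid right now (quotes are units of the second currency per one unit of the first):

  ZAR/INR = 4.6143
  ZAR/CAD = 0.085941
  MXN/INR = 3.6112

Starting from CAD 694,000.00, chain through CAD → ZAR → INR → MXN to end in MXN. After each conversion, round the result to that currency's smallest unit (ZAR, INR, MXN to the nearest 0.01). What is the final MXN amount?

CAD 694,000.00 ÷ 0.085941 = ZAR 8,075,307.48
ZAR 8,075,307.48 × 4.6143 = INR 37,261,891.30
INR 37,261,891.30 ÷ 3.6112 = MXN 10,318,423.60

MXN 10,318,423.60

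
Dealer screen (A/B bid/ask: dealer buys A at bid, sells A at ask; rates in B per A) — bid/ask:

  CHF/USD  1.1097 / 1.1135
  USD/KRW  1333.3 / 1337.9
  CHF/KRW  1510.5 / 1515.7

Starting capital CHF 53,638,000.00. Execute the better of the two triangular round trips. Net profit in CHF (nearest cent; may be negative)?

Net profit: CHF 747,037.26

Best loop CHF → KRW → USD → CHF:
CHF 53,638,000.00 × 1510.5 (sell CHF at bid) = KRW 81,020,199,000
KRW 81,020,199,000 ÷ 1337.9 (buy USD at ask) = USD 60,557,738.99
USD 60,557,738.99 ÷ 1.1135 (buy CHF at ask) = CHF 54,385,037.26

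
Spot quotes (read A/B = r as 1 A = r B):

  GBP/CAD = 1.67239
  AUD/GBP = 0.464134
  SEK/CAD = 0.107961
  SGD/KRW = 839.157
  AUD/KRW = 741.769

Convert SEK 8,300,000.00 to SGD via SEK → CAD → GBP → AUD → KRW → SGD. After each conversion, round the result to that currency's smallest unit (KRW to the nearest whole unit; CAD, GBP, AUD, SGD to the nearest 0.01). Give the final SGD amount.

SEK 8,300,000.00 × 0.107961 = CAD 896,076.30
CAD 896,076.30 ÷ 1.67239 = GBP 535,805.82
GBP 535,805.82 ÷ 0.464134 = AUD 1,154,420.53
AUD 1,154,420.53 × 741.769 = KRW 856,313,362
KRW 856,313,362 ÷ 839.157 = SGD 1,020,444.76

SGD 1,020,444.76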